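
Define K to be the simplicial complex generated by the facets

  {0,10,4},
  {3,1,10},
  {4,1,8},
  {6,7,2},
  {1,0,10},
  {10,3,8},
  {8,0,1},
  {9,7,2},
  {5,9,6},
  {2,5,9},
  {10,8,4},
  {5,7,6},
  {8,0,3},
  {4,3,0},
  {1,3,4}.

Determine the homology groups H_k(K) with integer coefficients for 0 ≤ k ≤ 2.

H_0 ≅ Z^2,  H_1 ≅ Z ⊕ Z/2Z,  H_2 = 0.

Take the total order 0 < 1 < 2 < 3 < 4 < 5 < 6 < 7 < 8 < 9 < 10 on the vertex set. Then K (dimension 2) consists of the simplices:

  0-simplices (11): [0], [1], [2], [3], [4], [5], [6], [7], [8], [9], [10]
  1-simplices (25): (25 of them)
  2-simplices (15): [0,1,8], [0,1,10], [0,3,4], [0,3,8], [0,4,10], [1,3,4], [1,3,10], [1,4,8], [2,5,9], [2,6,7], [2,7,9], [3,8,10], [4,8,10], [5,6,7], [5,6,9]

Hence C_0 ≅ Z^11, C_1 ≅ Z^25, C_2 ≅ Z^15.

Boundary ∂_1: C_1 → C_0 maps an edge to its endpoints' difference, ∂[p,q] = q − p. For instance
  ∂[2,6] = [6] − [2].
The resulting 11×25 matrix has rank 9, and its Smith normal form has invariant factors (1,1,1,1,1,1,1,1,1).

∂_2: C_2 → C_1 sends each 2-simplex [p,q,r] to [q,r] − [p,r] + [p,q]. For instance
  ∂[5,6,7] = [6,7] − [5,7] + [5,6],
  ∂[5,6,9] = [6,9] − [5,9] + [5,6].
As a 25×15 matrix over Z this has rank 15, with invariant factors (1,1,1,1,1,1,1,1,1,1,1,1,1,1,2).

Reading off H_k = ker ∂_k / im ∂_{k+1}:

  H_0: rank C_0 − rank ∂_1 = 11 − 9 = 2, and the invariant factors of ∂_1 are all 1, so H_0 = Z^2.
  H_1: rank ker ∂_1 − rank ∂_2 = (25 − 9) − 15 = 1, and ∂_2 has invariant factor 2 > 1, so H_1 = Z ⊕ Z/2Z.
  H_2: rank ker ∂_2 − rank ∂_3 = (15 − 15) − 0 = 0, and there is no ∂_3, so H_2 = 0.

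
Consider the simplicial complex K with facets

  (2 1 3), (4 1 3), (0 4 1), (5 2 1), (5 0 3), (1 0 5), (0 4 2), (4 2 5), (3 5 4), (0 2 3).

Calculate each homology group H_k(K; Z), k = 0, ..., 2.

Take the total order 0 < 1 < 2 < 3 < 4 < 5 on the vertex set. Then K (dimension 2) consists of the simplices:

  0-simplices (6): [0], [1], [2], [3], [4], [5]
  1-simplices (15): [0,1], [0,2], [0,3], [0,4], [0,5], [1,2], [1,3], [1,4], [1,5], [2,3], [2,4], [2,5], [3,4], [3,5], [4,5]
  2-simplices (10): [0,1,4], [0,1,5], [0,2,3], [0,2,4], [0,3,5], [1,2,3], [1,2,5], [1,3,4], [2,4,5], [3,4,5]

so the chain groups are C_0 ≅ Z^6, C_1 ≅ Z^15, C_2 ≅ Z^10.

The boundary map ∂_1: C_1 → C_0 maps an edge to its endpoints' difference, ∂[p,q] = q − p.
As a 6×15 matrix over Z this has rank 5, with invariant factors (1,1,1,1,1).

The boundary map ∂_2: C_2 → C_1 maps a triangle to the signed sum of its edges. For instance
  ∂[2,4,5] = [4,5] − [2,5] + [2,4],
  ∂[0,2,3] = [2,3] − [0,3] + [0,2].
The resulting 15×10 matrix has rank 10, and its Smith normal form has invariant factors (1,1,1,1,1,1,1,1,1,2).

Computing H_k = (kernel of ∂_k) / (image of ∂_{k+1}):

  H_0: rank C_0 − rank ∂_1 = 6 − 5 = 1, and the invariant factors of ∂_1 are all 1, so H_0 = Z.
  H_1: rank ker ∂_1 − rank ∂_2 = (15 − 5) − 10 = 0, and ∂_2 has invariant factor 2 > 1, so H_1 = Z/2.
  H_2: rank ker ∂_2 − rank ∂_3 = (10 − 10) − 0 = 0, and there is no ∂_3, so H_2 = 0.

As a check, the Euler characteristic is 6 − 15 + 10 = 1, which agrees with 1 − 0 + 0 = 1.
(K is a triangulation of the real projective plane RP^2.)

H_0 = Z,  H_1 = Z/2,  H_2 = 0.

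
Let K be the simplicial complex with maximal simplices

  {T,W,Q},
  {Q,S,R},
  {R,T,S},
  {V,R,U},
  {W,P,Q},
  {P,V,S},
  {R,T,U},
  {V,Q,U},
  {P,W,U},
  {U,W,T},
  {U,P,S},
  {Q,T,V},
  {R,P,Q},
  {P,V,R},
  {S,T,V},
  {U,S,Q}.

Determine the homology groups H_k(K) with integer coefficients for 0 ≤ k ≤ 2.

Order the vertices as P < Q < R < S < T < U < V < W. Listing each simplex with vertices in this order, K has dimension 2 with simplices:

  0-simplices (8): P, Q, R, S, T, U, V, W
  1-simplices (24): PQ, PR, PS, PU, PV, PW, QR, QS, QT, QU, QV, QW, RS, RT, RU, RV, ST, SU, SV, TU, TV, TW, UV, UW
  2-simplices (16): PQR, PQW, PRV, PSU, PSV, PUW, QRS, QSU, QTV, QTW, QUV, RST, RTU, RUV, STV, TUW

Hence C_0 ≅ Z^8, C_1 ≅ Z^24, C_2 ≅ Z^16.

The boundary map ∂_1: C_1 → C_0 sends each edge [p,q] (with p < q) to q − p. For instance
  ∂UW = W − U.
The 8×24 boundary matrix has rank 7 and Smith normal form diag(1,1,1,1,1,1,1).

The boundary map ∂_2: C_2 → C_1 sends each 2-simplex [p,q,r] to [q,r] − [p,r] + [p,q]. For instance
  ∂TUW = UW − TW + TU,
  ∂QTW = TW − QW + QT.
This gives a 24×16 integer matrix of rank 15; reducing to Smith normal form yields diagonal entries (1,1,1,1,1,1,1,1,1,1,1,1,1,1,1).

Reading off H_k = ker ∂_k / im ∂_{k+1}:

  H_0: rank C_0 − rank ∂_1 = 8 − 7 = 1, and the invariant factors of ∂_1 are all 1, so H_0 ≅ Z.
  H_1: rank ker ∂_1 − rank ∂_2 = (24 − 7) − 15 = 2, and the invariant factors of ∂_2 are all 1, so H_1 ≅ Z^2.
  H_2: rank ker ∂_2 − rank ∂_3 = (16 − 15) − 0 = 1, and there is no ∂_3, so H_2 ≅ Z.

As a check, the Euler characteristic is 8 − 24 + 16 = 0, which agrees with 1 − 2 + 1 = 0.
(K is a triangulation of the torus T^2.)

H_0 ≅ Z,  H_1 ≅ Z^2,  H_2 ≅ Z.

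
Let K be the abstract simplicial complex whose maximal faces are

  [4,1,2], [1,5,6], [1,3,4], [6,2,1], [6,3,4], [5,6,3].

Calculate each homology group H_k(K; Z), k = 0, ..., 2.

H_0 ≅ Z,  H_1 ≅ Z,  H_2 = 0.

Take the total order 1 < 2 < 3 < 4 < 5 < 6 on the vertex set. Then K (dimension 2) consists of the simplices:

  0-simplices (6): [1], [2], [3], [4], [5], [6]
  1-simplices (12): [1,2], [1,3], [1,4], [1,5], [1,6], [2,4], [2,6], [3,4], [3,5], [3,6], [4,6], [5,6]
  2-simplices (6): [1,2,4], [1,2,6], [1,3,4], [1,5,6], [3,4,6], [3,5,6]

so the chain groups are C_0 ≅ Z^6, C_1 ≅ Z^12, C_2 ≅ Z^6.

The boundary map ∂_1: C_1 → C_0 sends each edge [p,q] (with p < q) to q − p.
As a 6×12 matrix over Z this has rank 5, with invariant factors (1,1,1,1,1).

Boundary ∂_2: C_2 → C_1 acts by ∂[p,q,r] = [q,r] − [p,r] + [p,q]. For instance
  ∂[3,4,6] = [4,6] − [3,6] + [3,4],
  ∂[3,5,6] = [5,6] − [3,6] + [3,5].
This gives a 12×6 integer matrix of rank 6; reducing to Smith normal form yields diagonal entries (1,1,1,1,1,1).

From H_k ≅ ker(∂_k) / im(∂_{k+1}) we obtain:

  H_0: rank C_0 − rank ∂_1 = 6 − 5 = 1, and the invariant factors of ∂_1 are all 1, so H_0 = Z.
  H_1: rank ker ∂_1 − rank ∂_2 = (12 − 5) − 6 = 1, and the invariant factors of ∂_2 are all 1, so H_1 = Z.
  H_2: rank ker ∂_2 − rank ∂_3 = (6 − 6) − 0 = 0, and there is no ∂_3, so H_2 = 0.

As a check, the Euler characteristic is 6 − 12 + 6 = 0, which agrees with 1 − 1 + 0 = 0.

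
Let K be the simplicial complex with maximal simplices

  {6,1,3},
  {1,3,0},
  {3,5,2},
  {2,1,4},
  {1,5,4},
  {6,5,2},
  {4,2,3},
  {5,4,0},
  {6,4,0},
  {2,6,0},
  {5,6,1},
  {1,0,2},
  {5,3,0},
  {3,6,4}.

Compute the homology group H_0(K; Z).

We work with the vertex ordering 0 < 1 < 2 < 3 < 4 < 5 < 6. The simplices of K, each written with vertices in increasing order, are:

  0-simplices (7): [0], [1], [2], [3], [4], [5], [6]
  1-simplices (21): [0,1], [0,2], [0,3], [0,4], [0,5], [0,6], [1,2], [1,3], [1,4], [1,5], [1,6], [2,3], [2,4], [2,5], [2,6], [3,4], [3,5], [3,6], [4,5], [4,6], [5,6]
  2-simplices (14): [0,1,2], [0,1,3], [0,2,6], [0,3,5], [0,4,5], [0,4,6], [1,2,4], [1,3,6], [1,4,5], [1,5,6], [2,3,4], [2,3,5], [2,5,6], [3,4,6]

so the chain groups are C_0 ≅ Z^7, C_1 ≅ Z^21, C_2 ≅ Z^14.

Boundary ∂_1: C_1 → C_0 maps an edge to its endpoints' difference, ∂[p,q] = q − p. For instance
  ∂[1,2] = [2] − [1].
The resulting 7×21 matrix has rank 6, and its Smith normal form has invariant factors (1,1,1,1,1,1).

∂_2: C_2 → C_1 acts by ∂[p,q,r] = [q,r] − [p,r] + [p,q]. For instance
  ∂[0,1,3] = [1,3] − [0,3] + [0,1],
  ∂[0,4,6] = [4,6] − [0,6] + [0,4].
The resulting 21×14 matrix has rank 13, and its Smith normal form has invariant factors (1,1,1,1,1,1,1,1,1,1,1,1,1).

From H_k ≅ ker(∂_k) / im(∂_{k+1}) we obtain:

  H_0: rank C_0 − rank ∂_1 = 7 − 6 = 1, and the invariant factors of ∂_1 are all 1, so H_0 = Z.

H_0 = Z.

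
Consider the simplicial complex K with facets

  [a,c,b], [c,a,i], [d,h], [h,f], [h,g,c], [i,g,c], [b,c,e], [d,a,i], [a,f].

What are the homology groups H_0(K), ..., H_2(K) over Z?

Order the vertices as a < b < c < d < e < f < g < h < i. Listing each simplex with vertices in this order, K has dimension 2 with simplices:

  0-simplices (9): a, b, c, d, e, f, g, h, i
  1-simplices (16): ab, ac, ad, af, ai, bc, be, ce, cg, ch, ci, dh, di, fh, gh, gi
  2-simplices (6): abc, aci, adi, bce, cgh, cgi

giving chain groups C_0 ≅ Z^9, C_1 ≅ Z^16, C_2 ≅ Z^6.

∂_1: C_1 → C_0 is given by ∂[p,q] = [q] − [p].
This gives a 9×16 integer matrix of rank 8; reducing to Smith normal form yields diagonal entries (1,1,1,1,1,1,1,1).

The boundary map ∂_2: C_2 → C_1 acts by ∂[p,q,r] = [q,r] − [p,r] + [p,q]. For instance
  ∂cgh = gh − ch + cg,
  ∂adi = di − ai + ad.
The 16×6 boundary matrix has rank 6 and Smith normal form diag(1,1,1,1,1,1).

Now H_k = ker ∂_k / im ∂_{k+1}, so:

  H_0: rank C_0 − rank ∂_1 = 9 − 8 = 1, and the invariant factors of ∂_1 are all 1, so H_0 = Z.
  H_1: rank ker ∂_1 − rank ∂_2 = (16 − 8) − 6 = 2, and the invariant factors of ∂_2 are all 1, so H_1 = Z^2.
  H_2: rank ker ∂_2 − rank ∂_3 = (6 − 6) − 0 = 0, and there is no ∂_3, so H_2 = 0.

H_0 ≅ Z,  H_1 ≅ Z^2,  H_2 = 0.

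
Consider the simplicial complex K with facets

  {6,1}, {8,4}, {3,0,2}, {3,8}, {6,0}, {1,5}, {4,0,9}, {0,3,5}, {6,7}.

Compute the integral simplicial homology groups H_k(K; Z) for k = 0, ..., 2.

Take the total order 0 < 1 < 2 < 3 < 4 < 5 < 6 < 7 < 8 < 9 on the vertex set. Then K (dimension 2) consists of the simplices:

  0-simplices (10): [0], [1], [2], [3], [4], [5], [6], [7], [8], [9]
  1-simplices (14): [0,2], [0,3], [0,4], [0,5], [0,6], [0,9], [1,5], [1,6], [2,3], [3,5], [3,8], [4,8], [4,9], [6,7]
  2-simplices (3): [0,2,3], [0,3,5], [0,4,9]

giving chain groups C_0 ≅ Z^10, C_1 ≅ Z^14, C_2 ≅ Z^3.

Boundary ∂_1: C_1 → C_0 maps an edge to its endpoints' difference, ∂[p,q] = q − p.
This gives a 10×14 integer matrix of rank 9; reducing to Smith normal form yields diagonal entries (1,1,1,1,1,1,1,1,1).

The boundary map ∂_2: C_2 → C_1 maps a triangle to the signed sum of its edges. For instance
  ∂[0,4,9] = [4,9] − [0,9] + [0,4],
  ∂[0,3,5] = [3,5] − [0,5] + [0,3].
The resulting 14×3 matrix has rank 3, and its Smith normal form has invariant factors (1,1,1).

Computing H_k = (kernel of ∂_k) / (image of ∂_{k+1}):

  H_0: rank C_0 − rank ∂_1 = 10 − 9 = 1, and the invariant factors of ∂_1 are all 1, so H_0 = Z.
  H_1: rank ker ∂_1 − rank ∂_2 = (14 − 9) − 3 = 2, and the invariant factors of ∂_2 are all 1, so H_1 = Z^2.
  H_2: rank ker ∂_2 − rank ∂_3 = (3 − 3) − 0 = 0, and there is no ∂_3, so H_2 = 0.

H_0 = Z,  H_1 = Z^2,  H_2 = 0.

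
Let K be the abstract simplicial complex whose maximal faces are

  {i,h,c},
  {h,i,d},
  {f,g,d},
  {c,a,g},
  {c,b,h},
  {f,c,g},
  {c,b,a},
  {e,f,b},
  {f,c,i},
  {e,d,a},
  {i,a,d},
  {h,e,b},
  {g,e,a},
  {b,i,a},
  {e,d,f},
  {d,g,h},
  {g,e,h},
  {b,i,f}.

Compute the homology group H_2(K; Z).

H_2 = 0.

Order the vertices as a < b < c < d < e < f < g < h < i. Listing each simplex with vertices in this order, K has dimension 2 with simplices:

  0-simplices (9): a, b, c, d, e, f, g, h, i
  1-simplices (27): ab, ac, ad, ae, ag, ai, bc, be, bf, bh, bi, cf, cg, ch, ci, de, df, dg, dh, di, ef, eg, eh, fg, fi, gh, hi
  2-simplices (18): abc, abi, acg, ade, adi, aeg, bch, bef, beh, bfi, cfg, cfi, chi, def, dfg, dgh, dhi, egh

Hence C_0 ≅ Z^9, C_1 ≅ Z^27, C_2 ≅ Z^18.

Boundary ∂_1: C_1 → C_0 sends each edge [p,q] (with p < q) to q − p. For instance
  ∂bi = i − b.
The resulting 9×27 matrix has rank 8, and its Smith normal form has invariant factors (1,1,1,1,1,1,1,1).

Boundary ∂_2: C_2 → C_1 maps a triangle to the signed sum of its edges. For instance
  ∂acg = cg − ag + ac,
  ∂cfi = fi − ci + cf.
The 27×18 boundary matrix has rank 18 and Smith normal form diag(1,1,1,1,1,1,1,1,1,1,1,1,1,1,1,1,1,2).

Computing H_k = (kernel of ∂_k) / (image of ∂_{k+1}):

  H_2: rank ker ∂_2 − rank ∂_3 = (18 − 18) − 0 = 0, and there is no ∂_3, so H_2 ≅ 0.

(K is a triangulation of the Klein bottle.)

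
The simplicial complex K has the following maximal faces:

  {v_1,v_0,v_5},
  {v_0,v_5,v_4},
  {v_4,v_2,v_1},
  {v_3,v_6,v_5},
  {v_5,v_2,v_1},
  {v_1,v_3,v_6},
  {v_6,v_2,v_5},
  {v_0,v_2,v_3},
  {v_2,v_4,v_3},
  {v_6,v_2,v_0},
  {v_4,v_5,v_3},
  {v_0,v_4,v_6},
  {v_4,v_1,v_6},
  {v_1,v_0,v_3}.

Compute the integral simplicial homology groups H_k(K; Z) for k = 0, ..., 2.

Order the vertices as v_0 < v_1 < v_2 < v_3 < v_4 < v_5 < v_6. Listing each simplex with vertices in this order, K has dimension 2 with simplices:

  0-simplices (7): [v_0], [v_1], [v_2], [v_3], [v_4], [v_5], [v_6]
  1-simplices (21): (21 of them)
  2-simplices (14): (14 of them)

Hence C_0 ≅ Z^7, C_1 ≅ Z^21, C_2 ≅ Z^14.

∂_1: C_1 → C_0 maps an edge to its endpoints' difference, ∂[p,q] = q − p.
The resulting 7×21 matrix has rank 6, and its Smith normal form has invariant factors (1,1,1,1,1,1).

The boundary map ∂_2: C_2 → C_1 maps a triangle to the signed sum of its edges. For instance
  ∂[v_3,v_4,v_5] = [v_4,v_5] − [v_3,v_5] + [v_3,v_4],
  ∂[v_1,v_4,v_6] = [v_4,v_6] − [v_1,v_6] + [v_1,v_4].
The 21×14 boundary matrix has rank 13 and Smith normal form diag(1,1,1,1,1,1,1,1,1,1,1,1,1).

From H_k ≅ ker(∂_k) / im(∂_{k+1}) we obtain:

  H_0: rank C_0 − rank ∂_1 = 7 − 6 = 1, and the invariant factors of ∂_1 are all 1, so H_0 = Z.
  H_1: rank ker ∂_1 − rank ∂_2 = (21 − 6) − 13 = 2, and the invariant factors of ∂_2 are all 1, so H_1 = Z^2.
  H_2: rank ker ∂_2 − rank ∂_3 = (14 − 13) − 0 = 1, and there is no ∂_3, so H_2 = Z.

As a check, the Euler characteristic is 7 − 21 + 14 = 0, which agrees with 1 − 2 + 1 = 0.
(K is a triangulation of the torus T^2.)

H_0 = Z,  H_1 = Z^2,  H_2 = Z.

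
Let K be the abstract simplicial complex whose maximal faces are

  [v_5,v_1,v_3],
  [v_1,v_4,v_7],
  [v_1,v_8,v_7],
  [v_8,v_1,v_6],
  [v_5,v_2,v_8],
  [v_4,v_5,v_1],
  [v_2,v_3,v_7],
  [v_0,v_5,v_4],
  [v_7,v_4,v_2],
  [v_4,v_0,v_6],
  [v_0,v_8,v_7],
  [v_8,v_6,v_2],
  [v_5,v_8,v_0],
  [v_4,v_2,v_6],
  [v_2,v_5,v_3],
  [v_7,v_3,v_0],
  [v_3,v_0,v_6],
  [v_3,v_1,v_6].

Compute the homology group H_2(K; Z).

H_2 = Z.

We work with the vertex ordering v_0 < v_1 < v_2 < v_3 < v_4 < v_5 < v_6 < v_7 < v_8. The simplices of K, each written with vertices in increasing order, are:

  0-simplices (9): [v_0], [v_1], [v_2], [v_3], [v_4], [v_5], [v_6], [v_7], [v_8]
  1-simplices (27): (27 of them)
  2-simplices (18): (18 of them)

so the chain groups are C_0 ≅ Z^9, C_1 ≅ Z^27, C_2 ≅ Z^18.

∂_1: C_1 → C_0 is given by ∂[p,q] = [q] − [p].
The resulting 9×27 matrix has rank 8, and its Smith normal form has invariant factors (1,1,1,1,1,1,1,1).

Boundary ∂_2: C_2 → C_1 sends each 2-simplex [p,q,r] to [q,r] − [p,r] + [p,q]. For instance
  ∂[v_1,v_7,v_8] = [v_7,v_8] − [v_1,v_8] + [v_1,v_7],
  ∂[v_0,v_5,v_8] = [v_5,v_8] − [v_0,v_8] + [v_0,v_5].
As a 27×18 matrix over Z this has rank 17, with invariant factors (1,1,1,1,1,1,1,1,1,1,1,1,1,1,1,1,1).

Computing H_k = (kernel of ∂_k) / (image of ∂_{k+1}):

  H_2: rank ker ∂_2 − rank ∂_3 = (18 − 17) − 0 = 1, and there is no ∂_3, so H_2 = Z.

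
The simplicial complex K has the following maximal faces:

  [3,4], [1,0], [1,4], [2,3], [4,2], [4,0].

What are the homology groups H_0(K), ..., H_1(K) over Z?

H_0 = Z,  H_1 = Z^2.

We work with the vertex ordering 0 < 1 < 2 < 3 < 4. The simplices of K, each written with vertices in increasing order, are:

  0-simplices (5): [0], [1], [2], [3], [4]
  1-simplices (6): [0,1], [0,4], [1,4], [2,3], [2,4], [3,4]

giving chain groups C_0 ≅ Z^5, C_1 ≅ Z^6.

Boundary ∂_1: C_1 → C_0 maps an edge to its endpoints' difference, ∂[p,q] = q − p.
The resulting 5×6 matrix has rank 4, and its Smith normal form has invariant factors (1,1,1,1).

Now H_k = ker ∂_k / im ∂_{k+1}, so:

  H_0: rank C_0 − rank ∂_1 = 5 − 4 = 1, and the invariant factors of ∂_1 are all 1, so H_0 ≅ Z.
  H_1: rank ker ∂_1 − rank ∂_2 = (6 − 4) − 0 = 2, and there is no ∂_2, so H_1 ≅ Z^2.

As a check, the Euler characteristic is 5 − 6 = -1, which agrees with 1 − 2 = -1.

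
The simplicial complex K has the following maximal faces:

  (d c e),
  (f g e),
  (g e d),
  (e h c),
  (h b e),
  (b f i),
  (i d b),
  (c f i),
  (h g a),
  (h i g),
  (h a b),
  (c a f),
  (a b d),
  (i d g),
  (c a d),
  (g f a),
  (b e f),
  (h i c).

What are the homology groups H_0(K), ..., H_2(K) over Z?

H_0 = Z,  H_1 = Z^2,  H_2 = Z.

Order the vertices as a < b < c < d < e < f < g < h < i. Listing each simplex with vertices in this order, K has dimension 2 with simplices:

  0-simplices (9): a, b, c, d, e, f, g, h, i
  1-simplices (27): ab, ac, ad, af, ag, ah, bd, be, bf, bh, bi, cd, ce, cf, ch, ci, de, dg, di, ef, eg, eh, fg, fi, gh, gi, hi
  2-simplices (18): abd, abh, acd, acf, afg, agh, bdi, bef, beh, bfi, cde, ceh, cfi, chi, deg, dgi, efg, ghi

Hence C_0 ≅ Z^9, C_1 ≅ Z^27, C_2 ≅ Z^18.

Boundary ∂_1: C_1 → C_0 maps an edge to its endpoints' difference, ∂[p,q] = q − p.
This gives a 9×27 integer matrix of rank 8; reducing to Smith normal form yields diagonal entries (1,1,1,1,1,1,1,1).

The boundary map ∂_2: C_2 → C_1 sends each 2-simplex [p,q,r] to [q,r] − [p,r] + [p,q]. For instance
  ∂efg = fg − eg + ef,
  ∂cfi = fi − ci + cf.
This gives a 27×18 integer matrix of rank 17; reducing to Smith normal form yields diagonal entries (1,1,1,1,1,1,1,1,1,1,1,1,1,1,1,1,1).

Computing H_k = (kernel of ∂_k) / (image of ∂_{k+1}):

  H_0: rank C_0 − rank ∂_1 = 9 − 8 = 1, and the invariant factors of ∂_1 are all 1, so H_0 = Z.
  H_1: rank ker ∂_1 − rank ∂_2 = (27 − 8) − 17 = 2, and the invariant factors of ∂_2 are all 1, so H_1 = Z^2.
  H_2: rank ker ∂_2 − rank ∂_3 = (18 − 17) − 0 = 1, and there is no ∂_3, so H_2 = Z.

As a check, the Euler characteristic is 9 − 27 + 18 = 0, which agrees with 1 − 2 + 1 = 0.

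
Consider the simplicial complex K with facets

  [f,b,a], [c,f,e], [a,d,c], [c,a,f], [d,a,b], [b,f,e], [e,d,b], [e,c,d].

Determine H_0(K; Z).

K has 6 vertices, 12 edges, 8 triangles.
rank ∂_0 = 0, rank ∂_1 = 5 ⇒ b_0 = 6 − 0 − 5 = 1; all invariant factors of ∂_1 are 1 so no torsion. So H_0 = Z.

H_0 ≅ Z.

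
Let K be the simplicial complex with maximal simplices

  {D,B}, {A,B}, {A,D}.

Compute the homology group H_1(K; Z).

Take the total order A < B < D on the vertex set. Then K (dimension 1) consists of the simplices:

  0-simplices (3): A, B, D
  1-simplices (3): AB, AD, BD

giving chain groups C_0 ≅ Z^3, C_1 ≅ Z^3.

∂_1: C_1 → C_0 maps an edge to its endpoints' difference, ∂[p,q] = q − p. For instance
  ∂AB = B − A.
The 3×3 boundary matrix has rank 2 and Smith normal form diag(1,1).

From H_k ≅ ker(∂_k) / im(∂_{k+1}) we obtain:

  H_1: rank ker ∂_1 − rank ∂_2 = (3 − 2) − 0 = 1, and there is no ∂_2, so H_1 = Z.

H_1 = Z.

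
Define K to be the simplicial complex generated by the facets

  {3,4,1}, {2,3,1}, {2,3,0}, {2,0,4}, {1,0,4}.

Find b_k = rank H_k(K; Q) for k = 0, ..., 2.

b_0 = 1, b_1 = 1, b_2 = 0.

We work with the vertex ordering 0 < 1 < 2 < 3 < 4. The simplices of K, each written with vertices in increasing order, are:

  0-simplices (5): [0], [1], [2], [3], [4]
  1-simplices (10): [0,1], [0,2], [0,3], [0,4], [1,2], [1,3], [1,4], [2,3], [2,4], [3,4]
  2-simplices (5): [0,1,4], [0,2,3], [0,2,4], [1,2,3], [1,3,4]

so the chain groups are C_0 ≅ Z^5, C_1 ≅ Z^10, C_2 ≅ Z^5.

The boundary map ∂_1: C_1 → C_0 is given by ∂[p,q] = [q] − [p]. For instance
  ∂[0,3] = [3] − [0].
As a 5×10 matrix over Z this has rank 4, with invariant factors (1,1,1,1).

∂_2: C_2 → C_1 sends each 2-simplex [p,q,r] to [q,r] − [p,r] + [p,q]. For instance
  ∂[0,1,4] = [1,4] − [0,4] + [0,1],
  ∂[1,3,4] = [3,4] − [1,4] + [1,3].
As a 10×5 matrix over Z this has rank 5, with invariant factors (1,1,1,1,1).

Computing H_k = (kernel of ∂_k) / (image of ∂_{k+1}):

  H_0: rank C_0 − rank ∂_1 = 5 − 4 = 1, and the invariant factors of ∂_1 are all 1, so H_0 = Z.
  H_1: rank ker ∂_1 − rank ∂_2 = (10 − 4) − 5 = 1, and the invariant factors of ∂_2 are all 1, so H_1 = Z.
  H_2: rank ker ∂_2 − rank ∂_3 = (5 − 5) − 0 = 0, and there is no ∂_3, so H_2 = 0.

(K is a triangulation of the Möbius band.)

Hence the Betti numbers are b_0 = 1, b_1 = 1, b_2 = 0.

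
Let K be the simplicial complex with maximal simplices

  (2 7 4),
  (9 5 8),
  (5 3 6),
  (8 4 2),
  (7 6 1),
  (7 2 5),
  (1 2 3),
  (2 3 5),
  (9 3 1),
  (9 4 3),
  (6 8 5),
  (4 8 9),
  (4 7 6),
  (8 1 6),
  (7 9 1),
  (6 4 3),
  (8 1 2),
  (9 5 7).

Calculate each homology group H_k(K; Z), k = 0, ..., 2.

H_0 ≅ Z,  H_1 ≅ Z^2,  H_2 ≅ Z.

We work with the vertex ordering 1 < 2 < 3 < 4 < 5 < 6 < 7 < 8 < 9. The simplices of K, each written with vertices in increasing order, are:

  0-simplices (9): [1], [2], [3], [4], [5], [6], [7], [8], [9]
  1-simplices (27): (27 of them)
  2-simplices (18): [1,2,3], [1,2,8], [1,3,9], [1,6,7], [1,6,8], [1,7,9], [2,3,5], [2,4,7], [2,4,8], [2,5,7], [3,4,6], [3,4,9], [3,5,6], [4,6,7], [4,8,9], [5,6,8], [5,7,9], [5,8,9]

giving chain groups C_0 ≅ Z^9, C_1 ≅ Z^27, C_2 ≅ Z^18.

∂_1: C_1 → C_0 is given by ∂[p,q] = [q] − [p]. For instance
  ∂[1,8] = [8] − [1].
The resulting 9×27 matrix has rank 8, and its Smith normal form has invariant factors (1,1,1,1,1,1,1,1).

Boundary ∂_2: C_2 → C_1 sends each 2-simplex [p,q,r] to [q,r] − [p,r] + [p,q]. For instance
  ∂[3,4,6] = [4,6] − [3,6] + [3,4],
  ∂[1,2,8] = [2,8] − [1,8] + [1,2].
The resulting 27×18 matrix has rank 17, and its Smith normal form has invariant factors (1,1,1,1,1,1,1,1,1,1,1,1,1,1,1,1,1).

From H_k ≅ ker(∂_k) / im(∂_{k+1}) we obtain:

  H_0: rank C_0 − rank ∂_1 = 9 − 8 = 1, and the invariant factors of ∂_1 are all 1, so H_0 = Z.
  H_1: rank ker ∂_1 − rank ∂_2 = (27 − 8) − 17 = 2, and the invariant factors of ∂_2 are all 1, so H_1 = Z^2.
  H_2: rank ker ∂_2 − rank ∂_3 = (18 − 17) − 0 = 1, and there is no ∂_3, so H_2 = Z.

(K is a triangulation of the torus T^2.)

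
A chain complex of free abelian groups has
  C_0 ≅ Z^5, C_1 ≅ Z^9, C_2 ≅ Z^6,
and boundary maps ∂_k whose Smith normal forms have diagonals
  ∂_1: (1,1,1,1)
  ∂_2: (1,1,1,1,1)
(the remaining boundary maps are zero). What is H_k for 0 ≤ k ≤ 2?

H_0 = Z,  H_1 = 0,  H_2 = Z.

H_0: b_0 = 5 − 0 − 4 = 1; torsion from ∂_1 factors > 1: none. So H_0 = Z.
H_1: b_1 = 9 − 4 − 5 = 0; torsion from ∂_2 factors > 1: none. So H_1 = 0.
H_2: b_2 = 6 − 5 − 0 = 1; torsion from ∂_3 factors > 1: none. So H_2 = Z.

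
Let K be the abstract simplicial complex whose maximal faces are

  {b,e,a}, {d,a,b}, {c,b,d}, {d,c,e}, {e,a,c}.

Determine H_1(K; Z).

H_1 = Z.

Order the vertices as a < b < c < d < e. Listing each simplex with vertices in this order, K has dimension 2 with simplices:

  0-simplices (5): a, b, c, d, e
  1-simplices (10): ab, ac, ad, ae, bc, bd, be, cd, ce, de
  2-simplices (5): abd, abe, ace, bcd, cde

Hence C_0 ≅ Z^5, C_1 ≅ Z^10, C_2 ≅ Z^5.

The boundary map ∂_1: C_1 → C_0 maps an edge to its endpoints' difference, ∂[p,q] = q − p. For instance
  ∂ac = c − a.
This gives a 5×10 integer matrix of rank 4; reducing to Smith normal form yields diagonal entries (1,1,1,1).

The boundary map ∂_2: C_2 → C_1 sends each 2-simplex [p,q,r] to [q,r] − [p,r] + [p,q]. For instance
  ∂ace = ce − ae + ac,
  ∂abe = be − ae + ab.
The resulting 10×5 matrix has rank 5, and its Smith normal form has invariant factors (1,1,1,1,1).

Reading off H_k = ker ∂_k / im ∂_{k+1}:

  H_1: rank ker ∂_1 − rank ∂_2 = (10 − 4) − 5 = 1, and the invariant factors of ∂_2 are all 1, so H_1 ≅ Z.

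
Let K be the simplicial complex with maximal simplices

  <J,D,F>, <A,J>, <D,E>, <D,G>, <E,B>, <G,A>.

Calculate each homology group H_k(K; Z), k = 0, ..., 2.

H_0 = Z,  H_1 = Z,  H_2 = 0.

We work with the vertex ordering A < B < D < E < F < G < J. The simplices of K, each written with vertices in increasing order, are:

  0-simplices (7): A, B, D, E, F, G, J
  1-simplices (8): AG, AJ, BE, DE, DF, DG, DJ, FJ
  2-simplices (1): DFJ

so the chain groups are C_0 ≅ Z^7, C_1 ≅ Z^8, C_2 ≅ Z^1.

Boundary ∂_1: C_1 → C_0 maps an edge to its endpoints' difference, ∂[p,q] = q − p.
This gives a 7×8 integer matrix of rank 6; reducing to Smith normal form yields diagonal entries (1,1,1,1,1,1).

Boundary ∂_2: C_2 → C_1 acts by ∂[p,q,r] = [q,r] − [p,r] + [p,q]. For instance
  ∂DFJ = FJ − DJ + DF.
As a 8×1 matrix over Z this has rank 1, with invariant factors (1).

Computing H_k = (kernel of ∂_k) / (image of ∂_{k+1}):

  H_0: rank C_0 − rank ∂_1 = 7 − 6 = 1, and the invariant factors of ∂_1 are all 1, so H_0 = Z.
  H_1: rank ker ∂_1 − rank ∂_2 = (8 − 6) − 1 = 1, and the invariant factors of ∂_2 are all 1, so H_1 = Z.
  H_2: rank ker ∂_2 − rank ∂_3 = (1 − 1) − 0 = 0, and there is no ∂_3, so H_2 = 0.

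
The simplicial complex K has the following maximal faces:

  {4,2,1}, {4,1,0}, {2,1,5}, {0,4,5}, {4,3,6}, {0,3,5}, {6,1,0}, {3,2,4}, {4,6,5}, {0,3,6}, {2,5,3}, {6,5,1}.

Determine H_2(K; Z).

We work with the vertex ordering 0 < 1 < 2 < 3 < 4 < 5 < 6. The simplices of K, each written with vertices in increasing order, are:

  0-simplices (7): [0], [1], [2], [3], [4], [5], [6]
  1-simplices (18): [0,1], [0,3], [0,4], [0,5], [0,6], [1,2], [1,4], [1,5], [1,6], [2,3], [2,4], [2,5], [3,4], [3,5], [3,6], [4,5], [4,6], [5,6]
  2-simplices (12): [0,1,4], [0,1,6], [0,3,5], [0,3,6], [0,4,5], [1,2,4], [1,2,5], [1,5,6], [2,3,4], [2,3,5], [3,4,6], [4,5,6]

giving chain groups C_0 ≅ Z^7, C_1 ≅ Z^18, C_2 ≅ Z^12.

The boundary map ∂_1: C_1 → C_0 maps an edge to its endpoints' difference, ∂[p,q] = q − p. For instance
  ∂[0,6] = [6] − [0].
As a 7×18 matrix over Z this has rank 6, with invariant factors (1,1,1,1,1,1).

Boundary ∂_2: C_2 → C_1 acts by ∂[p,q,r] = [q,r] − [p,r] + [p,q]. For instance
  ∂[0,3,6] = [3,6] − [0,6] + [0,3],
  ∂[0,3,5] = [3,5] − [0,5] + [0,3].
The resulting 18×12 matrix has rank 12, and its Smith normal form has invariant factors (1,1,1,1,1,1,1,1,1,1,1,2).

Reading off H_k = ker ∂_k / im ∂_{k+1}:

  H_2: rank ker ∂_2 − rank ∂_3 = (12 − 12) − 0 = 0, and there is no ∂_3, so H_2 = 0.

(K is a triangulation of the real projective plane RP^2.)

H_2 ≅ 0.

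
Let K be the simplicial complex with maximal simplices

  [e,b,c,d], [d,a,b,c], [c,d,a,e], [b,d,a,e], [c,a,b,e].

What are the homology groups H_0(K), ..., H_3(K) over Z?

H_0 ≅ Z,  H_1 = 0,  H_2 = 0,  H_3 ≅ Z.

We work with the vertex ordering a < b < c < d < e. The simplices of K, each written with vertices in increasing order, are:

  0-simplices (5): a, b, c, d, e
  1-simplices (10): ab, ac, ad, ae, bc, bd, be, cd, ce, de
  2-simplices (10): abc, abd, abe, acd, ace, ade, bcd, bce, bde, cde
  3-simplices (5): abcd, abce, abde, acde, bcde

so the chain groups are C_0 ≅ Z^5, C_1 ≅ Z^10, C_2 ≅ Z^10, C_3 ≅ Z^5.

The boundary map ∂_1: C_1 → C_0 sends each edge [p,q] (with p < q) to q − p. For instance
  ∂bd = d − b.
The 5×10 boundary matrix has rank 4 and Smith normal form diag(1,1,1,1).

Boundary ∂_2: C_2 → C_1 sends each 2-simplex [p,q,r] to [q,r] − [p,r] + [p,q]. For instance
  ∂bde = de − be + bd,
  ∂cde = de − ce + cd.
This gives a 10×10 integer matrix of rank 6; reducing to Smith normal form yields diagonal entries (1,1,1,1,1,1).

Boundary ∂_3: C_3 → C_2 sends each 3-simplex σ to the alternating sum Σ_i (−1)^i (σ with its i-th vertex removed). For instance
  ∂bcde = cde − bde + bce − bcd,
  ∂abce = bce − ace + abe − abc.
As a 10×5 matrix over Z this has rank 4, with invariant factors (1,1,1,1).

Computing H_k = (kernel of ∂_k) / (image of ∂_{k+1}):

  H_0: rank C_0 − rank ∂_1 = 5 − 4 = 1, and the invariant factors of ∂_1 are all 1, so H_0 = Z.
  H_1: rank ker ∂_1 − rank ∂_2 = (10 − 4) − 6 = 0, and the invariant factors of ∂_2 are all 1, so H_1 = 0.
  H_2: rank ker ∂_2 − rank ∂_3 = (10 − 6) − 4 = 0, and the invariant factors of ∂_3 are all 1, so H_2 = 0.
  H_3: rank ker ∂_3 − rank ∂_4 = (5 − 4) − 0 = 1, and there is no ∂_4, so H_3 = Z.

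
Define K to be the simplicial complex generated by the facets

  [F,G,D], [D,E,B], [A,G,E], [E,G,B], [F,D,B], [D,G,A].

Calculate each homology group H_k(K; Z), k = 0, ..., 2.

Order the vertices as A < B < D < E < F < G. Listing each simplex with vertices in this order, K has dimension 2 with simplices:

  0-simplices (6): A, B, D, E, F, G
  1-simplices (12): AD, AE, AG, BD, BE, BF, BG, DE, DF, DG, EG, FG
  2-simplices (6): ADG, AEG, BDE, BDF, BEG, DFG

giving chain groups C_0 ≅ Z^6, C_1 ≅ Z^12, C_2 ≅ Z^6.

The boundary map ∂_1: C_1 → C_0 sends each edge [p,q] (with p < q) to q − p.
As a 6×12 matrix over Z this has rank 5, with invariant factors (1,1,1,1,1).

∂_2: C_2 → C_1 sends each 2-simplex [p,q,r] to [q,r] − [p,r] + [p,q]. For instance
  ∂DFG = FG − DG + DF,
  ∂BEG = EG − BG + BE.
This gives a 12×6 integer matrix of rank 6; reducing to Smith normal form yields diagonal entries (1,1,1,1,1,1).

Reading off H_k = ker ∂_k / im ∂_{k+1}:

  H_0: rank C_0 − rank ∂_1 = 6 − 5 = 1, and the invariant factors of ∂_1 are all 1, so H_0 = Z.
  H_1: rank ker ∂_1 − rank ∂_2 = (12 − 5) − 6 = 1, and the invariant factors of ∂_2 are all 1, so H_1 = Z.
  H_2: rank ker ∂_2 − rank ∂_3 = (6 − 6) − 0 = 0, and there is no ∂_3, so H_2 = 0.

H_0 ≅ Z,  H_1 ≅ Z,  H_2 = 0.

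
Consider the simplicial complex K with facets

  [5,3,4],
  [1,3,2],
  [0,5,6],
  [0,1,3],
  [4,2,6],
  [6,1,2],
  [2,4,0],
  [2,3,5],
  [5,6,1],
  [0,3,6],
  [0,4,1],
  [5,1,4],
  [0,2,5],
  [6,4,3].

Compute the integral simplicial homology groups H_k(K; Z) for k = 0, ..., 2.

Order the vertices as 0 < 1 < 2 < 3 < 4 < 5 < 6. Listing each simplex with vertices in this order, K has dimension 2 with simplices:

  0-simplices (7): [0], [1], [2], [3], [4], [5], [6]
  1-simplices (21): [0,1], [0,2], [0,3], [0,4], [0,5], [0,6], [1,2], [1,3], [1,4], [1,5], [1,6], [2,3], [2,4], [2,5], [2,6], [3,4], [3,5], [3,6], [4,5], [4,6], [5,6]
  2-simplices (14): [0,1,3], [0,1,4], [0,2,4], [0,2,5], [0,3,6], [0,5,6], [1,2,3], [1,2,6], [1,4,5], [1,5,6], [2,3,5], [2,4,6], [3,4,5], [3,4,6]

giving chain groups C_0 ≅ Z^7, C_1 ≅ Z^21, C_2 ≅ Z^14.

The boundary map ∂_1: C_1 → C_0 is given by ∂[p,q] = [q] − [p].
The 7×21 boundary matrix has rank 6 and Smith normal form diag(1,1,1,1,1,1).

Boundary ∂_2: C_2 → C_1 acts by ∂[p,q,r] = [q,r] − [p,r] + [p,q]. For instance
  ∂[3,4,5] = [4,5] − [3,5] + [3,4],
  ∂[0,1,4] = [1,4] − [0,4] + [0,1].
The resulting 21×14 matrix has rank 13, and its Smith normal form has invariant factors (1,1,1,1,1,1,1,1,1,1,1,1,1).

Now H_k = ker ∂_k / im ∂_{k+1}, so:

  H_0: rank C_0 − rank ∂_1 = 7 − 6 = 1, and the invariant factors of ∂_1 are all 1, so H_0 = Z.
  H_1: rank ker ∂_1 − rank ∂_2 = (21 − 6) − 13 = 2, and the invariant factors of ∂_2 are all 1, so H_1 = Z^2.
  H_2: rank ker ∂_2 − rank ∂_3 = (14 − 13) − 0 = 1, and there is no ∂_3, so H_2 = Z.

H_0 = Z,  H_1 = Z^2,  H_2 = Z.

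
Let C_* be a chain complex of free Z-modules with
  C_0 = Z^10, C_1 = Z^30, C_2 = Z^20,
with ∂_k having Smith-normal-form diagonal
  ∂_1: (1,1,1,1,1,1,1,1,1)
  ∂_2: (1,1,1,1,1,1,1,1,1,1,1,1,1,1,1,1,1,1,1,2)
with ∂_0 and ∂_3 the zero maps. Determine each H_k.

H_0: b_0 = 10 − 0 − 9 = 1; torsion from ∂_1 factors > 1: none. So H_0 = Z.
H_1: b_1 = 30 − 9 − 20 = 1; torsion from ∂_2 factors > 1: [2]. So H_1 = Z × Z/2.
H_2: b_2 = 20 − 20 − 0 = 0; torsion from ∂_3 factors > 1: none. So H_2 = 0.

H_0 = Z,  H_1 = Z × Z/2,  H_2 = 0.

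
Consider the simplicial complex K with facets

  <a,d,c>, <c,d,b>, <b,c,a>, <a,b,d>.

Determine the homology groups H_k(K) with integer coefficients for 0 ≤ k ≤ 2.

H_0 ≅ Z,  H_1 = 0,  H_2 ≅ Z.

K has 4 vertices, 6 edges, 4 triangles.
rank ∂_0 = 0, rank ∂_1 = 3 ⇒ b_0 = 4 − 0 − 3 = 1; all invariant factors of ∂_1 are 1 so no torsion. So H_0 ≅ Z.
rank ∂_1 = 3, rank ∂_2 = 3 ⇒ b_1 = 6 − 3 − 3 = 0; all invariant factors of ∂_2 are 1 so no torsion. So H_1 ≅ 0.
rank ∂_2 = 3, rank ∂_3 = 0 ⇒ b_2 = 4 − 3 − 0 = 1. So H_2 ≅ Z.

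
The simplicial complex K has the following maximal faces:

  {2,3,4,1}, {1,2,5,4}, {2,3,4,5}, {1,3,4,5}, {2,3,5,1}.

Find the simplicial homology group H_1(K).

H_1 = 0.

K has 5 vertices, 10 edges, 10 triangles, 5 3-simplices.
rank ∂_1 = 4, rank ∂_2 = 6 ⇒ b_1 = 10 − 4 − 6 = 0; all invariant factors of ∂_2 are 1 so no torsion. So H_1 = 0.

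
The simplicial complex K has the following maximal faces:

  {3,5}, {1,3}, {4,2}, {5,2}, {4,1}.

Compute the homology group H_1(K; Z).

H_1 = Z.

Fix the vertex order 1 < 2 < 3 < 4 < 5 and write every simplex with vertices in increasing order. Then dim K = 1 and the simplices of K are:

  0-simplices (5): [1], [2], [3], [4], [5]
  1-simplices (5): [1,3], [1,4], [2,4], [2,5], [3,5]

Hence C_0 ≅ Z^5, C_1 ≅ Z^5.

Boundary ∂_1: C_1 → C_0 sends each edge [p,q] (with p < q) to q − p. For instance
  ∂[1,3] = [3] − [1].
As a 5×5 matrix over Z this has rank 4, with invariant factors (1,1,1,1).

Now H_k = ker ∂_k / im ∂_{k+1}, so:

  H_1: rank ker ∂_1 − rank ∂_2 = (5 − 4) − 0 = 1, and there is no ∂_2, so H_1 ≅ Z.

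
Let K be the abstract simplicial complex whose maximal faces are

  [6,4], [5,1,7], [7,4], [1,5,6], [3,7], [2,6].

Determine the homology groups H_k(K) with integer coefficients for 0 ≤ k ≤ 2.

Fix the vertex order 1 < 2 < 3 < 4 < 5 < 6 < 7 and write every simplex with vertices in increasing order. Then dim K = 2 and the simplices of K are:

  0-simplices (7): [1], [2], [3], [4], [5], [6], [7]
  1-simplices (9): [1,5], [1,6], [1,7], [2,6], [3,7], [4,6], [4,7], [5,6], [5,7]
  2-simplices (2): [1,5,6], [1,5,7]

Hence C_0 ≅ Z^7, C_1 ≅ Z^9, C_2 ≅ Z^2.

Boundary ∂_1: C_1 → C_0 maps an edge to its endpoints' difference, ∂[p,q] = q − p. For instance
  ∂[1,5] = [5] − [1].
The 7×9 boundary matrix has rank 6 and Smith normal form diag(1,1,1,1,1,1).

∂_2: C_2 → C_1 acts by ∂[p,q,r] = [q,r] − [p,r] + [p,q]. For instance
  ∂[1,5,6] = [5,6] − [1,6] + [1,5],
  ∂[1,5,7] = [5,7] − [1,7] + [1,5].
The 9×2 boundary matrix has rank 2 and Smith normal form diag(1,1).

From H_k ≅ ker(∂_k) / im(∂_{k+1}) we obtain:

  H_0: rank C_0 − rank ∂_1 = 7 − 6 = 1, and the invariant factors of ∂_1 are all 1, so H_0 ≅ Z.
  H_1: rank ker ∂_1 − rank ∂_2 = (9 − 6) − 2 = 1, and the invariant factors of ∂_2 are all 1, so H_1 ≅ Z.
  H_2: rank ker ∂_2 − rank ∂_3 = (2 − 2) − 0 = 0, and there is no ∂_3, so H_2 ≅ 0.

As a check, the Euler characteristic is 7 − 9 + 2 = 0, which agrees with 1 − 1 + 0 = 0.

H_0 = Z,  H_1 = Z,  H_2 = 0.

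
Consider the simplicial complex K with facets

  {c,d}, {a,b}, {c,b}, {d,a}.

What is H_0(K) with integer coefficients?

We work with the vertex ordering a < b < c < d. The simplices of K, each written with vertices in increasing order, are:

  0-simplices (4): a, b, c, d
  1-simplices (4): ab, ad, bc, cd

so the chain groups are C_0 ≅ Z^4, C_1 ≅ Z^4.

The boundary map ∂_1: C_1 → C_0 maps an edge to its endpoints' difference, ∂[p,q] = q − p.
As a 4×4 matrix over Z this has rank 3, with invariant factors (1,1,1).

Now H_k = ker ∂_k / im ∂_{k+1}, so:

  H_0: rank C_0 − rank ∂_1 = 4 − 3 = 1, and the invariant factors of ∂_1 are all 1, so H_0 ≅ Z.

(K is a triangulation of the circle S^1.)

H_0 ≅ Z.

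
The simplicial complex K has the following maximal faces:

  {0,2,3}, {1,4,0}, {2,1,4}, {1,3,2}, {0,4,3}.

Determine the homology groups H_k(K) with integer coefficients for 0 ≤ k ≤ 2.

H_0 = Z,  H_1 = Z,  H_2 = 0.

Order the vertices as 0 < 1 < 2 < 3 < 4. Listing each simplex with vertices in this order, K has dimension 2 with simplices:

  0-simplices (5): [0], [1], [2], [3], [4]
  1-simplices (10): [0,1], [0,2], [0,3], [0,4], [1,2], [1,3], [1,4], [2,3], [2,4], [3,4]
  2-simplices (5): [0,1,4], [0,2,3], [0,3,4], [1,2,3], [1,2,4]

so the chain groups are C_0 ≅ Z^5, C_1 ≅ Z^10, C_2 ≅ Z^5.

The boundary map ∂_1: C_1 → C_0 sends each edge [p,q] (with p < q) to q − p. For instance
  ∂[0,3] = [3] − [0].
This gives a 5×10 integer matrix of rank 4; reducing to Smith normal form yields diagonal entries (1,1,1,1).

∂_2: C_2 → C_1 maps a triangle to the signed sum of its edges. For instance
  ∂[0,3,4] = [3,4] − [0,4] + [0,3],
  ∂[1,2,3] = [2,3] − [1,3] + [1,2].
This gives a 10×5 integer matrix of rank 5; reducing to Smith normal form yields diagonal entries (1,1,1,1,1).

From H_k ≅ ker(∂_k) / im(∂_{k+1}) we obtain:

  H_0: rank C_0 − rank ∂_1 = 5 − 4 = 1, and the invariant factors of ∂_1 are all 1, so H_0 ≅ Z.
  H_1: rank ker ∂_1 − rank ∂_2 = (10 − 4) − 5 = 1, and the invariant factors of ∂_2 are all 1, so H_1 ≅ Z.
  H_2: rank ker ∂_2 − rank ∂_3 = (5 − 5) − 0 = 0, and there is no ∂_3, so H_2 ≅ 0.

(K is a triangulation of the Möbius band.)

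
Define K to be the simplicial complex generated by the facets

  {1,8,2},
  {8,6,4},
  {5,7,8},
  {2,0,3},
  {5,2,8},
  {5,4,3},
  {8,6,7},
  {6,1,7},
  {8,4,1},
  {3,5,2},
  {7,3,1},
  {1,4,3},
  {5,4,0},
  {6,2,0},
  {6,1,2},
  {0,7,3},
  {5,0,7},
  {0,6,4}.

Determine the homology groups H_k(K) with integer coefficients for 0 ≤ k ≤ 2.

H_0 = Z,  H_1 = Z ⊕ Z/2Z,  H_2 = 0.

Order the vertices as 0 < 1 < 2 < 3 < 4 < 5 < 6 < 7 < 8. Listing each simplex with vertices in this order, K has dimension 2 with simplices:

  0-simplices (9): [0], [1], [2], [3], [4], [5], [6], [7], [8]
  1-simplices (27): (27 of them)
  2-simplices (18): [0,2,3], [0,2,6], [0,3,7], [0,4,5], [0,4,6], [0,5,7], [1,2,6], [1,2,8], [1,3,4], [1,3,7], [1,4,8], [1,6,7], [2,3,5], [2,5,8], [3,4,5], [4,6,8], [5,7,8], [6,7,8]

so the chain groups are C_0 ≅ Z^9, C_1 ≅ Z^27, C_2 ≅ Z^18.

Boundary ∂_1: C_1 → C_0 is given by ∂[p,q] = [q] − [p]. For instance
  ∂[1,3] = [3] − [1].
As a 9×27 matrix over Z this has rank 8, with invariant factors (1,1,1,1,1,1,1,1).

Boundary ∂_2: C_2 → C_1 sends each 2-simplex [p,q,r] to [q,r] − [p,r] + [p,q]. For instance
  ∂[5,7,8] = [7,8] − [5,8] + [5,7],
  ∂[1,2,6] = [2,6] − [1,6] + [1,2].
This gives a 27×18 integer matrix of rank 18; reducing to Smith normal form yields diagonal entries (1,1,1,1,1,1,1,1,1,1,1,1,1,1,1,1,1,2).

Reading off H_k = ker ∂_k / im ∂_{k+1}:

  H_0: rank C_0 − rank ∂_1 = 9 − 8 = 1, and the invariant factors of ∂_1 are all 1, so H_0 = Z.
  H_1: rank ker ∂_1 − rank ∂_2 = (27 − 8) − 18 = 1, and ∂_2 has invariant factor 2 > 1, so H_1 = Z ⊕ Z/2Z.
  H_2: rank ker ∂_2 − rank ∂_3 = (18 − 18) − 0 = 0, and there is no ∂_3, so H_2 = 0.

As a check, the Euler characteristic is 9 − 27 + 18 = 0, which agrees with 1 − 1 + 0 = 0.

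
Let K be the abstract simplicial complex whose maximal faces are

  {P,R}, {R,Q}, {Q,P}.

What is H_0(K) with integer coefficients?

Fix the vertex order P < Q < R and write every simplex with vertices in increasing order. Then dim K = 1 and the simplices of K are:

  0-simplices (3): P, Q, R
  1-simplices (3): PQ, PR, QR

giving chain groups C_0 ≅ Z^3, C_1 ≅ Z^3.

Boundary ∂_1: C_1 → C_0 is given by ∂[p,q] = [q] − [p]. For instance
  ∂PQ = Q − P.
The 3×3 boundary matrix has rank 2 and Smith normal form diag(1,1).

From H_k ≅ ker(∂_k) / im(∂_{k+1}) we obtain:

  H_0: rank C_0 − rank ∂_1 = 3 − 2 = 1, and the invariant factors of ∂_1 are all 1, so H_0 = Z.

(K is a triangulation of the circle S^1.)

H_0 = Z.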